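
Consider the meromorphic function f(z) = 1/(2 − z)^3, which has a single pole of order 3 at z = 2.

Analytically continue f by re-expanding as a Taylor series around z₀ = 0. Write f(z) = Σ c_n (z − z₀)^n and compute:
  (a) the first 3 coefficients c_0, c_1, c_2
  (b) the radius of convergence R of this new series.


Let w = z − z₀, so z = z₀ + w.
Then 2 − z = 2 − (z₀ + w) = (2 − z₀) − w = 2 − w.
f(z) = 1/(2 − w)^3 = (1/(2)^3) · (1 − w/(2))^{−3}.
By the binomial series (1−u)^{−3} = Σ_{n≥0} C(n+2, 2) u^n for |u|<1, with u = w/(2):
  c_n = C(n+2, 2) / (2)^(n+3).
  c_0 = 1/(2)^3 = 1/8.
  c_1 = 3/(2)^4 = 3/16.
  c_2 = 6/(2)^5 = 3/16.
The series is valid for |w/d| < 1, i.e. |z − z₀| < |d|.
Radius of convergence: R = |2 − z₀| = |2| = 2 (distance from z₀ to the singularity z = 2).

c_0 = 1/8, c_1 = 3/16, c_2 = 3/16; R = 2.


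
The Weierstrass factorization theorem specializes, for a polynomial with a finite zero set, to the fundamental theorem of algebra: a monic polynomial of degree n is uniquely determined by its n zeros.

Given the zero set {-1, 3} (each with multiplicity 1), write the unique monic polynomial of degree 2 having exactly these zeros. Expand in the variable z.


The polynomial is p(z) = ∏_{α ∈ S} (z − α), where S = {-1, 3}.
Expanding the product yields: p(z) = z^2 -2·z -3.
The resulting polynomial has degree 2 and real coefficients as required.

p(z) = z^2 -2·z -3.


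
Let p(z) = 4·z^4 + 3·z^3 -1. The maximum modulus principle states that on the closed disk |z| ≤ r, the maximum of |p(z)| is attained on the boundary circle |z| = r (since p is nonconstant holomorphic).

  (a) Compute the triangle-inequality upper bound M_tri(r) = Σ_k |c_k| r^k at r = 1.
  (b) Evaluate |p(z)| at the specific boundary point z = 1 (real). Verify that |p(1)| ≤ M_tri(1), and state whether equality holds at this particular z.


Coefficients: c_0 = -1, c_1 = 0, c_2 = 0, c_3 = 3, c_4 = 4. Radius r = 1.
Part (a). Triangle bound: M_tri(r) = Σ_k |c_k| r^k
  = |-1|·1^0 + |0|·1^1 + |0|·1^2 + |3|·1^3 + |4|·1^4
  = 1 + 0 + 0 + 3 + 4 = 8.
This bounds M(r) := max_{|z|=r} |p(z)| from above; equality holds iff all terms c_k z^k can be made to align in phase at a single z on |z|=r.
Part (b). At z = 1 (real, on the circle |z| = r):
  p(1) = (-1)·1^0 + (0)·1^1 + (0)·1^2 + (3)·1^3 + (4)·1^4 = 6.
  |p(1)| = 6.
Check: |p(1)| = 6 ≤ 8 = M_tri(1). ✓ Equality does not hold at z = 1 (the coefficients have mixed signs, so the terms do not all align in phase there).

M_tri(1) = 8; |p(1)| = 6; equality at z=1: no.


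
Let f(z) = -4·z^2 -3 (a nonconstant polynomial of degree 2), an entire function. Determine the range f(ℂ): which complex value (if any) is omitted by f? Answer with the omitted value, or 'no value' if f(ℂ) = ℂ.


Little Picard bounds the complement of f(ℂ) to at most one point.
For every w ∈ ℂ, the equation p(z) − w = 0 is a nonconstant polynomial in z and hence has at least one root by the fundamental theorem of algebra. So p is surjective onto ℂ, omitting no value.

Omitted value: no value.


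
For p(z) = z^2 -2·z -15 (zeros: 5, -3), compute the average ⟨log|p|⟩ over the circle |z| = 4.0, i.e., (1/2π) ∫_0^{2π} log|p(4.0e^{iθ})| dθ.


Zeros: -3, 5; r = 4.0.
Inside |z| < r: -3. Outside (|z| ≥ r): 5.
p(0) = -15, so log|p(0)| = log(15) = 2.7081.
Apply Jensen: I(r) = log|p(0)| + Σ_k log(r/|z_k|), summed over zeros inside |z| < r.
  log(r/|z_k|) for z_k = -3: log(4.0/3) = 0.2877
  Outside zeros (5) contribute nothing to the Jensen sum.
Sum over inside zeros: 0.2877.
I(r) = log|p(0)| + (inside sum) = 2.7081 + 0.2877 = 2.9957.
Note: since some zeros are outside |z| ≤ r, the simplified n·log(r) form does NOT apply — only the inside zeros contribute.

I(r) ≈ 2.9957.


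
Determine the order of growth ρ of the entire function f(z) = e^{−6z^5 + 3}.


|e^{−6z^5 + 3}| = e^{Re(-6·z^5) + 3} ≤ e^{6|z|^5 + 3} = e^{6r^5 + 3} on |z| = r, so ρ ≤ 5. Choosing z on |z|=r so that -6·z^5 is real positive (always possible by picking arg z appropriately) gives |f(z)| = e^{6r^5 + 3}, matching the bound. The additive constant 3 does not affect log log M(r) ~ 5·log r. Hence ρ = 5.
Therefore ρ = 5.

Order ρ = 5.


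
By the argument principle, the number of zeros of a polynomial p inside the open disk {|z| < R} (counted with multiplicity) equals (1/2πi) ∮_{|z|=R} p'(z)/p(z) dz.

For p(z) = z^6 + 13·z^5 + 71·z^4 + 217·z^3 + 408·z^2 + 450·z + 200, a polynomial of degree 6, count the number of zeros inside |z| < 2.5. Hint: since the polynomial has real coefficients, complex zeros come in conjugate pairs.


The zeros of p are: (-3 + 1i), (-3 - 1i), -4, -1, (-1 + 2i), (-1 - 2i).
Their magnitudes are: 3.162, 3.162, 4, 1, 2.236, 2.236.
Zeros with |z| < R = 2.5: -1, (-1 + 2i), (-1 - 2i).
Count = 3.
By the argument principle, (1/2πi) ∮_{|z|=R} p'(z)/p(z) dz equals exactly this count.

Number of zeros inside |z| < 2.5: 3.


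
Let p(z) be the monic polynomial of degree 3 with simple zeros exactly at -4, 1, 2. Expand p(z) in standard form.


The polynomial is p(z) = ∏_{α ∈ S} (z − α), where S = {-4, 1, 2}.
Expanding the product yields: p(z) = z^3 + z^2 -10·z + 8.
The resulting polynomial has degree 3 and real coefficients as required.

p(z) = z^3 + z^2 -10·z + 8.


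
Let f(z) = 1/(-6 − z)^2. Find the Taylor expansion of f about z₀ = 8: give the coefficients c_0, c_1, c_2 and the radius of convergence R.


Let w = z − z₀, so z = z₀ + w.
Then -6 − z = -6 − (z₀ + w) = (-6 − z₀) − w = -14 − w.
f(z) = 1/(-14 − w)^2 = (1/(-14)^2) · (1 − w/(-14))^{−2}.
By the binomial series (1−u)^{−2} = Σ_{n≥0} C(n+1, 1) u^n for |u|<1, with u = w/(-14):
  c_n = C(n+1, 1) / (-14)^(n+2).
  c_0 = 1/(-14)^2 = 1/196.
  c_1 = 2/(-14)^3 = -1/1372.
  c_2 = 3/(-14)^4 = 3/38416.
The series is valid for |w/d| < 1, i.e. |z − z₀| < |d|.
Radius of convergence: R = |-6 − z₀| = |-14| = 14 (distance from z₀ to the singularity z = -6).

c_0 = 1/196, c_1 = -1/1372, c_2 = 3/38416; R = 14.


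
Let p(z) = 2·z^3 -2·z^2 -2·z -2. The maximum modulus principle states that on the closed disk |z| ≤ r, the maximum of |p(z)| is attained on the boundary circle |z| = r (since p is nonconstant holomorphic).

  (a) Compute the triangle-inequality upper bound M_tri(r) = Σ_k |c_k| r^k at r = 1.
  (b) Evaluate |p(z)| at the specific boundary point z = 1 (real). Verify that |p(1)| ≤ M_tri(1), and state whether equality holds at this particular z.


Coefficients: c_0 = -2, c_1 = -2, c_2 = -2, c_3 = 2. Radius r = 1.
Part (a). Triangle bound: M_tri(r) = Σ_k |c_k| r^k
  = |-2|·1^0 + |-2|·1^1 + |-2|·1^2 + |2|·1^3
  = 2 + 2 + 2 + 2 = 8.
This bounds M(r) := max_{|z|=r} |p(z)| from above; equality holds iff all terms c_k z^k can be made to align in phase at a single z on |z|=r.
Part (b). At z = 1 (real, on the circle |z| = r):
  p(1) = (-2)·1^0 + (-2)·1^1 + (-2)·1^2 + (2)·1^3 = -4.
  |p(1)| = 4.
Check: |p(1)| = 4 ≤ 8 = M_tri(1). ✓ Equality does not hold at z = 1 (the coefficients have mixed signs, so the terms do not all align in phase there).

M_tri(1) = 8; |p(1)| = 4; equality at z=1: no.


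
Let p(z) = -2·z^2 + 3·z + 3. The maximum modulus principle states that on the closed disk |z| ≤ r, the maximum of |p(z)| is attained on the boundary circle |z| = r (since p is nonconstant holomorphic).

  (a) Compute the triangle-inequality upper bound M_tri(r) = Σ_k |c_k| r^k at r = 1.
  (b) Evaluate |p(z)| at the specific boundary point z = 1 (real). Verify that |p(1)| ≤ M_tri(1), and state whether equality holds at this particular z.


Coefficients: c_0 = 3, c_1 = 3, c_2 = -2. Radius r = 1.
Part (a). Triangle bound: M_tri(r) = Σ_k |c_k| r^k
  = |3|·1^0 + |3|·1^1 + |-2|·1^2
  = 3 + 3 + 2 = 8.
This bounds M(r) := max_{|z|=r} |p(z)| from above; equality holds iff all terms c_k z^k can be made to align in phase at a single z on |z|=r.
Part (b). At z = 1 (real, on the circle |z| = r):
  p(1) = (3)·1^0 + (3)·1^1 + (-2)·1^2 = 4.
  |p(1)| = 4.
Check: |p(1)| = 4 ≤ 8 = M_tri(1). ✓ Equality does not hold at z = 1 (the coefficients have mixed signs, so the terms do not all align in phase there).

M_tri(1) = 8; |p(1)| = 4; equality at z=1: no.


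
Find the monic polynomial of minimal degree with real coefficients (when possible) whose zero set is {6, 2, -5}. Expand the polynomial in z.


The polynomial is p(z) = ∏_{α ∈ S} (z − α), where S = {6, 2, -5}.
Expanding the product yields: p(z) = z^3 -3·z^2 -28·z + 60.
The resulting polynomial has degree 3 and real coefficients as required.

p(z) = z^3 -3·z^2 -28·z + 60.


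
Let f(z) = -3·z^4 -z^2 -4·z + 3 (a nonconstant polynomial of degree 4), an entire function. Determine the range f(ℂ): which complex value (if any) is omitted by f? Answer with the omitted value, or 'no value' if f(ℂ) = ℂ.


Little Picard bounds the complement of f(ℂ) to at most one point.
For every w ∈ ℂ, the equation p(z) − w = 0 is a nonconstant polynomial in z and hence has at least one root by the fundamental theorem of algebra. So p is surjective onto ℂ, omitting no value.

Omitted value: no value.


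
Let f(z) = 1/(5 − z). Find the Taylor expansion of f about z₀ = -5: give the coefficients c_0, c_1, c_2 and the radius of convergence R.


Let w = z − z₀, so z = z₀ + w.
Then 5 − z = 5 − (z₀ + w) = (5 − z₀) − w = 10 − w.
f(z) = 1/(10 − w) = (1/(10)) · 1/(1 − w/(10)) = Σ_{n≥0} w^n / (10)^(n+1).
So c_n = 1/(10)^(n+1):
  c_0 = 1/(10)^1 = 1/10.
  c_1 = 1/(10)^2 = 1/100.
  c_2 = 1/(10)^3 = 1/1000.
The series is valid for |w/d| < 1, i.e. |z − z₀| < |d|.
Radius of convergence: R = |5 − z₀| = |10| = 10 (distance from z₀ to the singularity z = 5).

c_0 = 1/10, c_1 = 1/100, c_2 = 1/1000; R = 10.


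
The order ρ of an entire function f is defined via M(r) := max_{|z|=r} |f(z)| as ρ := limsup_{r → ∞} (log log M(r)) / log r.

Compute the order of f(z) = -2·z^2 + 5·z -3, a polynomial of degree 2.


|f(z)| ≤ Σ|c_k|·r^k = O(r^2) as r → ∞. Polynomial growth is O(e^{r^ε}) for every ε > 0 (since r^2/e^{r^ε} → 0), so ρ ≤ ε for all ε > 0, i.e. ρ = 0. Every nonconstant polynomial has order 0.
Therefore ρ = 0.

Order ρ = 0.


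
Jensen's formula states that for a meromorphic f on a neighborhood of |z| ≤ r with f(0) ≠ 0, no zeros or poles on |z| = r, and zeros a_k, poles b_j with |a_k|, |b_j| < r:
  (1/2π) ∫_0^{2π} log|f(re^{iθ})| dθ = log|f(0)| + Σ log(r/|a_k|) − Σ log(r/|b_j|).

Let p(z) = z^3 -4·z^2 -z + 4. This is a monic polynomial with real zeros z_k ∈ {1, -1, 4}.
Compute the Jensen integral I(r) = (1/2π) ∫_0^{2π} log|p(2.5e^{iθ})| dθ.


Zeros: -1, 1, 4; r = 2.5.
Inside |z| < r: -1, 1. Outside (|z| ≥ r): 4.
p(0) = 4, so log|p(0)| = log(4) = 1.3863.
Apply Jensen: I(r) = log|p(0)| + Σ_k log(r/|z_k|), summed over zeros inside |z| < r.
  log(r/|z_k|) for z_k = 1: log(2.5/1) = 0.9163
  log(r/|z_k|) for z_k = -1: log(2.5/1) = 0.9163
  Outside zeros (4) contribute nothing to the Jensen sum.
Sum over inside zeros: 1.8326.
I(r) = log|p(0)| + (inside sum) = 1.3863 + 1.8326 = 3.2189.
Note: since some zeros are outside |z| ≤ r, the simplified n·log(r) form does NOT apply — only the inside zeros contribute.

I(r) ≈ 3.2189.


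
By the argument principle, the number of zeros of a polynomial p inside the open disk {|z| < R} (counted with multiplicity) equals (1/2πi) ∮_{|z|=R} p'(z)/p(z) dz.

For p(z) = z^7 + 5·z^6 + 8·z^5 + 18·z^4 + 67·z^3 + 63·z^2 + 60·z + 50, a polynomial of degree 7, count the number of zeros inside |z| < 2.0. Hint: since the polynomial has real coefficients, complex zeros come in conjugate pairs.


The zeros of p are: -1, (-3 + 1i), (-3 - 1i), (1 + 2i), (1 - 2i), (0 + 1i), (0 - 1i).
Their magnitudes are: 1, 3.162, 3.162, 2.236, 2.236, 1, 1.
Zeros with |z| < R = 2.0: -1, (0 + 1i), (0 - 1i).
Count = 3.
By the argument principle, (1/2πi) ∮_{|z|=R} p'(z)/p(z) dz equals exactly this count.

Number of zeros inside |z| < 2.0: 3.


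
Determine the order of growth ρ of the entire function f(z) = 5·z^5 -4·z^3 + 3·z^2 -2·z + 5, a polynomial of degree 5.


|f(z)| ≤ Σ|c_k|·r^k = O(r^5) as r → ∞. Polynomial growth is O(e^{r^ε}) for every ε > 0 (since r^5/e^{r^ε} → 0), so ρ ≤ ε for all ε > 0, i.e. ρ = 0. Every nonconstant polynomial has order 0.
Therefore ρ = 0.

Order ρ = 0.


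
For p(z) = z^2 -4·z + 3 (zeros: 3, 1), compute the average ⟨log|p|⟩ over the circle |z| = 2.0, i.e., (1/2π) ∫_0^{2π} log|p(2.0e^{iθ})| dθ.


Zeros: 1, 3; r = 2.0.
Inside |z| < r: 1. Outside (|z| ≥ r): 3.
p(0) = 3, so log|p(0)| = log(3) = 1.0986.
Apply Jensen: I(r) = log|p(0)| + Σ_k log(r/|z_k|), summed over zeros inside |z| < r.
  log(r/|z_k|) for z_k = 1: log(2.0/1) = 0.6931
  Outside zeros (3) contribute nothing to the Jensen sum.
Sum over inside zeros: 0.6931.
I(r) = log|p(0)| + (inside sum) = 1.0986 + 0.6931 = 1.7918.
Note: since some zeros are outside |z| ≤ r, the simplified n·log(r) form does NOT apply — only the inside zeros contribute.

I(r) ≈ 1.7918.


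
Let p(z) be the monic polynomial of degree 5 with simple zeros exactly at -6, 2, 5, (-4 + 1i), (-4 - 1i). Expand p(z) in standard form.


The polynomial is p(z) = ∏_{α ∈ S} (z − α), where S = {-6, 2, 5, (-4 + 1i), (-4 - 1i)}.
Expanding the product yields: p(z) = z^5 + 7·z^4 -23·z^3 -213·z^2 -64·z + 1020.
Note conjugate pairs combine to real quadratics: (z − (-4+1i))(z − (-4−1i)) = z² + 8z + 17.
The resulting polynomial has degree 5 and real coefficients as required.

p(z) = z^5 + 7·z^4 -23·z^3 -213·z^2 -64·z + 1020.


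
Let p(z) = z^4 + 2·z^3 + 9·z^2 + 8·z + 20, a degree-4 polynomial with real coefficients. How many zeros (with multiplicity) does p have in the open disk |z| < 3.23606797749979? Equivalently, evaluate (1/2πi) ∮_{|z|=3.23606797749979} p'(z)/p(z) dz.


The zeros of p are: (-1 + 2i), (-1 - 2i), (0 + 2i), (0 - 2i).
Their magnitudes are: 2.236, 2.236, 2, 2.
Zeros with |z| < R = 3.23606797749979: (-1 + 2i), (-1 - 2i), (0 + 2i), (0 - 2i).
Count = 4.
By the argument principle, (1/2πi) ∮_{|z|=R} p'(z)/p(z) dz equals exactly this count.

Number of zeros inside |z| < 3.23606797749979: 4.


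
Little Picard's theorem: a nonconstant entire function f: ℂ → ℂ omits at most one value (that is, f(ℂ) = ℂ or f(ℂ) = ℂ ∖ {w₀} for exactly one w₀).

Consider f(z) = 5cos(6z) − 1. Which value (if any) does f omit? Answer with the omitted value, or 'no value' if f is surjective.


Little Picard bounds the complement of f(ℂ) to at most one point.
cos is entire and surjective onto ℂ: for every w ∈ ℂ, cos(ζ) = w has a solution ζ ∈ ℂ (e.g., via the complex inverse arccos). With ζ = 6z this gives z = ζ/(6). Then 5·cos(6z) takes every value in 5·ℂ = ℂ, and adding -1 is a bijection of ℂ. So f is surjective and omits no value. (Note: only on the real line is cos bounded by [−1, 1].)

Omitted value: no value.


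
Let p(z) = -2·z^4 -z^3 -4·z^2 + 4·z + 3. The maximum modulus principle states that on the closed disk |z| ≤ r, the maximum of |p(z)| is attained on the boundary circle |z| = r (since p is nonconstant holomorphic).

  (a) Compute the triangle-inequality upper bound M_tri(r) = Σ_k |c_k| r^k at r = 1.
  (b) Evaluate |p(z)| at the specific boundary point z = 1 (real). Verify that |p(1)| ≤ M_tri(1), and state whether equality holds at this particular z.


Coefficients: c_0 = 3, c_1 = 4, c_2 = -4, c_3 = -1, c_4 = -2. Radius r = 1.
Part (a). Triangle bound: M_tri(r) = Σ_k |c_k| r^k
  = |3|·1^0 + |4|·1^1 + |-4|·1^2 + |-1|·1^3 + |-2|·1^4
  = 3 + 4 + 4 + 1 + 2 = 14.
This bounds M(r) := max_{|z|=r} |p(z)| from above; equality holds iff all terms c_k z^k can be made to align in phase at a single z on |z|=r.
Part (b). At z = 1 (real, on the circle |z| = r):
  p(1) = (3)·1^0 + (4)·1^1 + (-4)·1^2 + (-1)·1^3 + (-2)·1^4 = 0.
  |p(1)| = 0.
Check: |p(1)| = 0 ≤ 14 = M_tri(1). ✓ Equality does not hold at z = 1 (the coefficients have mixed signs, so the terms do not all align in phase there).

M_tri(1) = 14; |p(1)| = 0; equality at z=1: no.


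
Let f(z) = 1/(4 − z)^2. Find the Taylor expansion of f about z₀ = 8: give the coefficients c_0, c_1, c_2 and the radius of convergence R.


Let w = z − z₀, so z = z₀ + w.
Then 4 − z = 4 − (z₀ + w) = (4 − z₀) − w = -4 − w.
f(z) = 1/(-4 − w)^2 = (1/(-4)^2) · (1 − w/(-4))^{−2}.
By the binomial series (1−u)^{−2} = Σ_{n≥0} C(n+1, 1) u^n for |u|<1, with u = w/(-4):
  c_n = C(n+1, 1) / (-4)^(n+2).
  c_0 = 1/(-4)^2 = 1/16.
  c_1 = 2/(-4)^3 = -1/32.
  c_2 = 3/(-4)^4 = 3/256.
The series is valid for |w/d| < 1, i.e. |z − z₀| < |d|.
Radius of convergence: R = |4 − z₀| = |-4| = 4 (distance from z₀ to the singularity z = 4).

c_0 = 1/16, c_1 = -1/32, c_2 = 3/256; R = 4.


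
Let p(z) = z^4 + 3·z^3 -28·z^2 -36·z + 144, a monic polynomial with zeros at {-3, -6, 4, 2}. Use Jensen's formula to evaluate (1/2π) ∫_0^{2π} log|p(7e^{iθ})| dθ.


Zeros: -6, -3, 2, 4; r = 7.
Inside |z| < r: -6, -3, 2, 4. Outside (|z| ≥ r): ∅.
p(0) = 144, so log|p(0)| = log(144) = 4.9698.
Apply Jensen: I(r) = log|p(0)| + Σ_k log(r/|z_k|), summed over zeros inside |z| < r.
  log(r/|z_k|) for z_k = -3: log(7/3) = 0.8473
  log(r/|z_k|) for z_k = -6: log(7/6) = 0.1542
  log(r/|z_k|) for z_k = 4: log(7/4) = 0.5596
  log(r/|z_k|) for z_k = 2: log(7/2) = 1.2528
Sum over inside zeros: 2.8138.
I(r) = log|p(0)| + (inside sum) = 4.9698 + 2.8138 = 7.7836.
Closed form (all zeros inside, monic): I(r) = n·log(r) = 4·log(7) = 7.7836. ✓

I(r) ≈ 7.7836.


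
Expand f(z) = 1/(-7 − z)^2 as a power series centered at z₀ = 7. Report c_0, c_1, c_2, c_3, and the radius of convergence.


Let w = z − z₀, so z = z₀ + w.
Then -7 − z = -7 − (z₀ + w) = (-7 − z₀) − w = -14 − w.
f(z) = 1/(-14 − w)^2 = (1/(-14)^2) · (1 − w/(-14))^{−2}.
By the binomial series (1−u)^{−2} = Σ_{n≥0} C(n+1, 1) u^n for |u|<1, with u = w/(-14):
  c_n = C(n+1, 1) / (-14)^(n+2).
  c_0 = 1/(-14)^2 = 1/196.
  c_1 = 2/(-14)^3 = -1/1372.
  c_2 = 3/(-14)^4 = 3/38416.
  c_3 = 4/(-14)^5 = -1/134456.
The series is valid for |w/d| < 1, i.e. |z − z₀| < |d|.
Radius of convergence: R = |-7 − z₀| = |-14| = 14 (distance from z₀ to the singularity z = -7).

c_0 = 1/196, c_1 = -1/1372, c_2 = 3/38416, c_3 = -1/134456; R = 14.


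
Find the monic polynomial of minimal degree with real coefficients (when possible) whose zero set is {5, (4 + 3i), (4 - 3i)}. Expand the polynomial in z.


The polynomial is p(z) = ∏_{α ∈ S} (z − α), where S = {5, (4 + 3i), (4 - 3i)}.
Expanding the product yields: p(z) = z^3 -13·z^2 + 65·z -125.
Note conjugate pairs combine to real quadratics: (z − (4+3i))(z − (4−3i)) = z² − 8z + 25.
The resulting polynomial has degree 3 and real coefficients as required.

p(z) = z^3 -13·z^2 + 65·z -125.


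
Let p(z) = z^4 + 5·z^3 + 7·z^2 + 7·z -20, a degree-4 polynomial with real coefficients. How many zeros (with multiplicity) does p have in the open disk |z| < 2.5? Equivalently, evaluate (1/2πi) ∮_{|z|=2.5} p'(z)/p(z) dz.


The zeros of p are: -4, 1, (-1 + 2i), (-1 - 2i).
Their magnitudes are: 4, 1, 2.236, 2.236.
Zeros with |z| < R = 2.5: 1, (-1 + 2i), (-1 - 2i).
Count = 3.
By the argument principle, (1/2πi) ∮_{|z|=R} p'(z)/p(z) dz equals exactly this count.

Number of zeros inside |z| < 2.5: 3.


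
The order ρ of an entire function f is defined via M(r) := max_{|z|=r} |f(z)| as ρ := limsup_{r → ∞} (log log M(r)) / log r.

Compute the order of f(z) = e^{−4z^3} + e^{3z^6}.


Each summand is entire of order 3 and 6 respectively (as in the single-exponential case). The order of a sum is at most the max of the orders, so ρ ≤ 6. For the lower bound: on |z|=r choose arg z so that 3z^6 is real positive; then |e^{3z^6}| = e^{3r^6} while |e^{-4z^3}| ≤ e^{4r^3} = o(e^{3r^6}). So |f| ≥ e^{3r^6}(1 − o(1)) and ρ ≥ 6. Hence ρ = max(3, 6) = 6.
Therefore ρ = 6.

Order ρ = 6.


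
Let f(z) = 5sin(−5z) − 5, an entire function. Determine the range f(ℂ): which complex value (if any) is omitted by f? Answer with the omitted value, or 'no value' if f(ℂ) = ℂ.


Little Picard bounds the complement of f(ℂ) to at most one point.
sin is entire and surjective onto ℂ: for every w ∈ ℂ, sin(ζ) = w has a solution ζ ∈ ℂ (e.g., via the complex inverse arcsin). With ζ = −5z this gives z = ζ/(-5). Then 5·sin(−5z) takes every value in 5·ℂ = ℂ, and adding -5 is a bijection of ℂ. So f is surjective and omits no value. (Note: only on the real line is sin bounded by [−1, 1].)

Omitted value: no value.


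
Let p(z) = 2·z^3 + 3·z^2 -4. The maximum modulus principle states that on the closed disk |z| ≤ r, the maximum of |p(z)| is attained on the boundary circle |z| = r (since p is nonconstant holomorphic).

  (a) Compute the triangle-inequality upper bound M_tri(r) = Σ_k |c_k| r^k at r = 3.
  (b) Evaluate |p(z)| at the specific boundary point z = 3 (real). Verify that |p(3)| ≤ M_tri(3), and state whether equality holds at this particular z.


Coefficients: c_0 = -4, c_1 = 0, c_2 = 3, c_3 = 2. Radius r = 3.
Part (a). Triangle bound: M_tri(r) = Σ_k |c_k| r^k
  = |-4|·3^0 + |0|·3^1 + |3|·3^2 + |2|·3^3
  = 4 + 0 + 27 + 54 = 85.
This bounds M(r) := max_{|z|=r} |p(z)| from above; equality holds iff all terms c_k z^k can be made to align in phase at a single z on |z|=r.
Part (b). At z = 3 (real, on the circle |z| = r):
  p(3) = (-4)·3^0 + (0)·3^1 + (3)·3^2 + (2)·3^3 = 77.
  |p(3)| = 77.
Check: |p(3)| = 77 ≤ 85 = M_tri(3). ✓ Equality does not hold at z = 3 (the coefficients have mixed signs, so the terms do not all align in phase there).

M_tri(3) = 85; |p(3)| = 77; equality at z=3: no.


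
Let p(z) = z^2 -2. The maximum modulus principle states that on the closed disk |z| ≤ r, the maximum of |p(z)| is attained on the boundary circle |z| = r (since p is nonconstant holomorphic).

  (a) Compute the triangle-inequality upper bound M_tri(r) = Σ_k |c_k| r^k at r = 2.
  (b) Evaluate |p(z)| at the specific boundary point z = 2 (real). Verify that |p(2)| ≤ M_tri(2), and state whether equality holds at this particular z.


Coefficients: c_0 = -2, c_1 = 0, c_2 = 1. Radius r = 2.
Part (a). Triangle bound: M_tri(r) = Σ_k |c_k| r^k
  = |-2|·2^0 + |0|·2^1 + |1|·2^2
  = 2 + 0 + 4 = 6.
This bounds M(r) := max_{|z|=r} |p(z)| from above; equality holds iff all terms c_k z^k can be made to align in phase at a single z on |z|=r.
Part (b). At z = 2 (real, on the circle |z| = r):
  p(2) = (-2)·2^0 + (0)·2^1 + (1)·2^2 = 2.
  |p(2)| = 2.
Check: |p(2)| = 2 ≤ 6 = M_tri(2). ✓ Equality does not hold at z = 2 (the coefficients have mixed signs, so the terms do not all align in phase there).

M_tri(2) = 6; |p(2)| = 2; equality at z=2: no.


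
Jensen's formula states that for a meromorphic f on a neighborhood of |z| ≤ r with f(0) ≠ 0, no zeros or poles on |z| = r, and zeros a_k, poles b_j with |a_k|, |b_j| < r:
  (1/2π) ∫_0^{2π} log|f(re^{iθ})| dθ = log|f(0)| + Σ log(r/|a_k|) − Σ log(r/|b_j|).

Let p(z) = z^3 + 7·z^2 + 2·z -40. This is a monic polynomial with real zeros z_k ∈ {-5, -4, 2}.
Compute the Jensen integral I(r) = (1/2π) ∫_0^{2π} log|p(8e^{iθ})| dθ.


Zeros: -5, -4, 2; r = 8.
Inside |z| < r: -5, -4, 2. Outside (|z| ≥ r): ∅.
p(0) = -40, so log|p(0)| = log(40) = 3.6889.
Apply Jensen: I(r) = log|p(0)| + Σ_k log(r/|z_k|), summed over zeros inside |z| < r.
  log(r/|z_k|) for z_k = -5: log(8/5) = 0.4700
  log(r/|z_k|) for z_k = -4: log(8/4) = 0.6931
  log(r/|z_k|) for z_k = 2: log(8/2) = 1.3863
Sum over inside zeros: 2.5494.
I(r) = log|p(0)| + (inside sum) = 3.6889 + 2.5494 = 6.2383.
Closed form (all zeros inside, monic): I(r) = n·log(r) = 3·log(8) = 6.2383. ✓

I(r) ≈ 6.2383.


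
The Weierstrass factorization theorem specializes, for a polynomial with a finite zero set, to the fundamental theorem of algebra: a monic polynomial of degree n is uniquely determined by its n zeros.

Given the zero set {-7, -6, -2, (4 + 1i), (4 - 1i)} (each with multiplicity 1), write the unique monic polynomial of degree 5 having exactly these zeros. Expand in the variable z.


The polynomial is p(z) = ∏_{α ∈ S} (z − α), where S = {-7, -6, -2, (4 + 1i), (4 - 1i)}.
Expanding the product yields: p(z) = z^5 + 7·z^4 -35·z^3 -205·z^2 + 484·z + 1428.
Note conjugate pairs combine to real quadratics: (z − (4+1i))(z − (4−1i)) = z² − 8z + 17.
The resulting polynomial has degree 5 and real coefficients as required.

p(z) = z^5 + 7·z^4 -35·z^3 -205·z^2 + 484·z + 1428.


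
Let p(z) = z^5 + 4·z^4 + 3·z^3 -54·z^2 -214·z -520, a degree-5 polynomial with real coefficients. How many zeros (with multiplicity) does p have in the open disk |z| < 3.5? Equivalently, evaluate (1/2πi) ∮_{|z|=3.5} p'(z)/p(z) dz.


The zeros of p are: (-3 + 2i), (-3 - 2i), 4, (-1 + 3i), (-1 - 3i).
Their magnitudes are: 3.606, 3.606, 4, 3.162, 3.162.
Zeros with |z| < R = 3.5: (-1 + 3i), (-1 - 3i).
Count = 2.
By the argument principle, (1/2πi) ∮_{|z|=R} p'(z)/p(z) dz equals exactly this count.

Number of zeros inside |z| < 3.5: 2.


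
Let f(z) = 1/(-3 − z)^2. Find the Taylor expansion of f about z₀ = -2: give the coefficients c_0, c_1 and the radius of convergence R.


Let w = z − z₀, so z = z₀ + w.
Then -3 − z = -3 − (z₀ + w) = (-3 − z₀) − w = -1 − w.
f(z) = 1/(-1 − w)^2 = (1/(-1)^2) · (1 − w/(-1))^{−2}.
By the binomial series (1−u)^{−2} = Σ_{n≥0} C(n+1, 1) u^n for |u|<1, with u = w/(-1):
  c_n = C(n+1, 1) / (-1)^(n+2).
  c_0 = 1/(-1)^2 = 1.
  c_1 = 2/(-1)^3 = -2.
The series is valid for |w/d| < 1, i.e. |z − z₀| < |d|.
Radius of convergence: R = |-3 − z₀| = |-1| = 1 (distance from z₀ to the singularity z = -3).

c_0 = 1, c_1 = -2; R = 1.


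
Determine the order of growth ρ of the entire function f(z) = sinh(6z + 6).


sinh(w) is a linear combination of e^{iw} and e^{−iw} (or e^w, e^{−w} in the hyperbolic case), so |sinh(w)| ≤ e^{|w|}. With w = 6z + 6, |w| ≤ 6|z| + 6 = 6r + 6 on |z| = r, giving M(r) ≤ e^{6r + 6}, so ρ ≤ 1. On a suitable ray (z = it for sin/cos; z = t for sinh/cosh, t real → ∞), |sinh(6z + 6)| grows like e^{6|t|}/2, so ρ ≥ 1. Hence ρ = 1.
Therefore ρ = 1.

Order ρ = 1.


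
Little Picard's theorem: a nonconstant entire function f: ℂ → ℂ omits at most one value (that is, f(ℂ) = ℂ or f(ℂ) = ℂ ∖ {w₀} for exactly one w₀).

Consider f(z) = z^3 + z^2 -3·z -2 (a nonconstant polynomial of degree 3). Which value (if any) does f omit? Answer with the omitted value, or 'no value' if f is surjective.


Little Picard bounds the complement of f(ℂ) to at most one point.
For every w ∈ ℂ, the equation p(z) − w = 0 is a nonconstant polynomial in z and hence has at least one root by the fundamental theorem of algebra. So p is surjective onto ℂ, omitting no value.

Omitted value: no value.


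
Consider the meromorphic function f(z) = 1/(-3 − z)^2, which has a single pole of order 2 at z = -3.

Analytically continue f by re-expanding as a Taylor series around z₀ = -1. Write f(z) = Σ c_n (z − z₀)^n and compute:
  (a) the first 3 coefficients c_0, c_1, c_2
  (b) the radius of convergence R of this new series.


Let w = z − z₀, so z = z₀ + w.
Then -3 − z = -3 − (z₀ + w) = (-3 − z₀) − w = -2 − w.
f(z) = 1/(-2 − w)^2 = (1/(-2)^2) · (1 − w/(-2))^{−2}.
By the binomial series (1−u)^{−2} = Σ_{n≥0} C(n+1, 1) u^n for |u|<1, with u = w/(-2):
  c_n = C(n+1, 1) / (-2)^(n+2).
  c_0 = 1/(-2)^2 = 1/4.
  c_1 = 2/(-2)^3 = -1/4.
  c_2 = 3/(-2)^4 = 3/16.
The series is valid for |w/d| < 1, i.e. |z − z₀| < |d|.
Radius of convergence: R = |-3 − z₀| = |-2| = 2 (distance from z₀ to the singularity z = -3).

c_0 = 1/4, c_1 = -1/4, c_2 = 3/16; R = 2.


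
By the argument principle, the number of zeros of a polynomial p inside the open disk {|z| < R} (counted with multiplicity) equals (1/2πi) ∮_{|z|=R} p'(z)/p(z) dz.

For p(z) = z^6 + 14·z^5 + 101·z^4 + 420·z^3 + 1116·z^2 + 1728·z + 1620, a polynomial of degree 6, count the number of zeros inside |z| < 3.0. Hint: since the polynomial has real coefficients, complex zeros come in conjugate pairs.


The zeros of p are: (-1 + 2i), (-1 - 2i), (-3 + 3i), (-3 - 3i), (-3 + 3i), (-3 - 3i).
Their magnitudes are: 2.236, 2.236, 4.243, 4.243, 4.243, 4.243.
Zeros with |z| < R = 3.0: (-1 + 2i), (-1 - 2i).
Count = 2.
By the argument principle, (1/2πi) ∮_{|z|=R} p'(z)/p(z) dz equals exactly this count.

Number of zeros inside |z| < 3.0: 2.


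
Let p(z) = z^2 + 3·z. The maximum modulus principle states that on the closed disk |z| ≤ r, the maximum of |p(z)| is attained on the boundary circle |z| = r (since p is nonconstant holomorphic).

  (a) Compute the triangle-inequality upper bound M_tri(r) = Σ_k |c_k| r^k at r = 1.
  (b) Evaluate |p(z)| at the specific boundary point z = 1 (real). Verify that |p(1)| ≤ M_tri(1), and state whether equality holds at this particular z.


Coefficients: c_0 = 0, c_1 = 3, c_2 = 1. Radius r = 1.
Part (a). Triangle bound: M_tri(r) = Σ_k |c_k| r^k
  = |0|·1^0 + |3|·1^1 + |1|·1^2
  = 0 + 3 + 1 = 4.
This bounds M(r) := max_{|z|=r} |p(z)| from above; equality holds iff all terms c_k z^k can be made to align in phase at a single z on |z|=r.
Part (b). At z = 1 (real, on the circle |z| = r):
  p(1) = (0)·1^0 + (3)·1^1 + (1)·1^2 = 4.
  |p(1)| = 4.
Since all nonzero coefficients share the same sign, |p(1)| = 4 = M_tri(1); the triangle bound is attained at z = 1, so in fact M(r) = 4.

M_tri(1) = 4; |p(1)| = 4; equality at z=1: yes.


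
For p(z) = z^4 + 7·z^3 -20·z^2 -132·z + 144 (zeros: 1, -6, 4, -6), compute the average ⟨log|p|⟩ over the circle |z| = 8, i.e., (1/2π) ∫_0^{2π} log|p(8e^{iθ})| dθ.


Zeros: -6, -6, 1, 4; r = 8.
Inside |z| < r: -6, -6, 1, 4. Outside (|z| ≥ r): ∅.
p(0) = 144, so log|p(0)| = log(144) = 4.9698.
Apply Jensen: I(r) = log|p(0)| + Σ_k log(r/|z_k|), summed over zeros inside |z| < r.
  log(r/|z_k|) for z_k = 1: log(8/1) = 2.0794
  log(r/|z_k|) for z_k = -6: log(8/6) = 0.2877
  log(r/|z_k|) for z_k = 4: log(8/4) = 0.6931
  log(r/|z_k|) for z_k = -6: log(8/6) = 0.2877
Sum over inside zeros: 3.3480.
I(r) = log|p(0)| + (inside sum) = 4.9698 + 3.3480 = 8.3178.
Closed form (all zeros inside, monic): I(r) = n·log(r) = 4·log(8) = 8.3178. ✓

I(r) ≈ 8.3178.


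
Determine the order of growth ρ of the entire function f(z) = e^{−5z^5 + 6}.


|e^{−5z^5 + 6}| = e^{Re(-5·z^5) + 6} ≤ e^{5|z|^5 + 6} = e^{5r^5 + 6} on |z| = r, so ρ ≤ 5. Choosing z on |z|=r so that -5·z^5 is real positive (always possible by picking arg z appropriately) gives |f(z)| = e^{5r^5 + 6}, matching the bound. The additive constant 6 does not affect log log M(r) ~ 5·log r. Hence ρ = 5.
Therefore ρ = 5.

Order ρ = 5.


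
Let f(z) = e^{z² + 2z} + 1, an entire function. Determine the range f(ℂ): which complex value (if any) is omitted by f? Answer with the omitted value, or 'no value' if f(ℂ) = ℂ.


Little Picard bounds the complement of f(ℂ) to at most one point.
The exponent g(z) = z² + 2z is a nonconstant polynomial, hence surjective onto ℂ. So e^{g(z)} takes every value in {e^w : w ∈ ℂ} = ℂ ∖ {0}. Adding 1 shifts the range to ℂ ∖ {1}. f omits exactly 1.

Omitted value: 1.


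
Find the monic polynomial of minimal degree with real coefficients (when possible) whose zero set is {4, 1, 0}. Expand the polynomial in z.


The polynomial is p(z) = ∏_{α ∈ S} (z − α), where S = {4, 1, 0}.
Expanding the product yields: p(z) = z^3 -5·z^2 + 4·z.
The resulting polynomial has degree 3 and real coefficients as required.

p(z) = z^3 -5·z^2 + 4·z.


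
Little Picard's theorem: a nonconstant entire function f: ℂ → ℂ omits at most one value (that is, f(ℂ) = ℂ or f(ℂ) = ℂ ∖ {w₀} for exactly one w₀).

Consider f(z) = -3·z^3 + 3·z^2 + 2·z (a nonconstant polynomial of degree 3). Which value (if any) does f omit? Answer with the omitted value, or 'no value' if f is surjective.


Little Picard bounds the complement of f(ℂ) to at most one point.
For every w ∈ ℂ, the equation p(z) − w = 0 is a nonconstant polynomial in z and hence has at least one root by the fundamental theorem of algebra. So p is surjective onto ℂ, omitting no value.

Omitted value: no value.


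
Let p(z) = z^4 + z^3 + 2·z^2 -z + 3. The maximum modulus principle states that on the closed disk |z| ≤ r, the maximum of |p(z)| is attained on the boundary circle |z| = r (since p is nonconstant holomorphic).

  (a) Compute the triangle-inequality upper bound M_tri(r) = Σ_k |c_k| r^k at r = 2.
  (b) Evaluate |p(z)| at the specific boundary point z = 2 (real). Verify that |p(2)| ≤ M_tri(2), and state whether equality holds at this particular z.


Coefficients: c_0 = 3, c_1 = -1, c_2 = 2, c_3 = 1, c_4 = 1. Radius r = 2.
Part (a). Triangle bound: M_tri(r) = Σ_k |c_k| r^k
  = |3|·2^0 + |-1|·2^1 + |2|·2^2 + |1|·2^3 + |1|·2^4
  = 3 + 2 + 8 + 8 + 16 = 37.
This bounds M(r) := max_{|z|=r} |p(z)| from above; equality holds iff all terms c_k z^k can be made to align in phase at a single z on |z|=r.
Part (b). At z = 2 (real, on the circle |z| = r):
  p(2) = (3)·2^0 + (-1)·2^1 + (2)·2^2 + (1)·2^3 + (1)·2^4 = 33.
  |p(2)| = 33.
Check: |p(2)| = 33 ≤ 37 = M_tri(2). ✓ Equality does not hold at z = 2 (the coefficients have mixed signs, so the terms do not all align in phase there).

M_tri(2) = 37; |p(2)| = 33; equality at z=2: no.


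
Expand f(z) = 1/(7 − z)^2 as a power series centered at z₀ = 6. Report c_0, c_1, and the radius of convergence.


Let w = z − z₀, so z = z₀ + w.
Then 7 − z = 7 − (z₀ + w) = (7 − z₀) − w = 1 − w.
f(z) = 1/(1 − w)^2 = (1/(1)^2) · (1 − w/(1))^{−2}.
By the binomial series (1−u)^{−2} = Σ_{n≥0} C(n+1, 1) u^n for |u|<1, with u = w/(1):
  c_n = C(n+1, 1) / (1)^(n+2).
  c_0 = 1/(1)^2 = 1.
  c_1 = 2/(1)^3 = 2.
The series is valid for |w/d| < 1, i.e. |z − z₀| < |d|.
Radius of convergence: R = |7 − z₀| = |1| = 1 (distance from z₀ to the singularity z = 7).

c_0 = 1, c_1 = 2; R = 1.


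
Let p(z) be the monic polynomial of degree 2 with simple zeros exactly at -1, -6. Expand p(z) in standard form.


The polynomial is p(z) = ∏_{α ∈ S} (z − α), where S = {-1, -6}.
Expanding the product yields: p(z) = z^2 + 7·z + 6.
The resulting polynomial has degree 2 and real coefficients as required.

p(z) = z^2 + 7·z + 6.


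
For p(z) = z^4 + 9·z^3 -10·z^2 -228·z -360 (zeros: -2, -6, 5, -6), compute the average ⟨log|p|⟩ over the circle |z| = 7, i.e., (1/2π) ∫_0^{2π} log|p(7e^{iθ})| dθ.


Zeros: -6, -6, -2, 5; r = 7.
Inside |z| < r: -6, -6, -2, 5. Outside (|z| ≥ r): ∅.
p(0) = -360, so log|p(0)| = log(360) = 5.8861.
Apply Jensen: I(r) = log|p(0)| + Σ_k log(r/|z_k|), summed over zeros inside |z| < r.
  log(r/|z_k|) for z_k = -2: log(7/2) = 1.2528
  log(r/|z_k|) for z_k = -6: log(7/6) = 0.1542
  log(r/|z_k|) for z_k = 5: log(7/5) = 0.3365
  log(r/|z_k|) for z_k = -6: log(7/6) = 0.1542
Sum over inside zeros: 1.8975.
I(r) = log|p(0)| + (inside sum) = 5.8861 + 1.8975 = 7.7836.
Closed form (all zeros inside, monic): I(r) = n·log(r) = 4·log(7) = 7.7836. ✓

I(r) ≈ 7.7836.


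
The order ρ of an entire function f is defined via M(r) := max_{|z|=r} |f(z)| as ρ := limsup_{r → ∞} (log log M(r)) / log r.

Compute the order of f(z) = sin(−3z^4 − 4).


Write sin(w) = (e^{iw} ± e^{−iw})/(2 or 2i), so |sin(w)| ≤ e^{|w|}. With w = −3z^4 − 4, |w| ≤ 3r^4 + 4 on |z|=r, giving M(r) ≤ e^{3r^4 + 4} and ρ ≤ 4. For the lower bound, choose z on |z|=r with -3z^4 purely imaginary of modulus 3r^4; then |sin(−3z^4 − 4)| grows like e^{3r^4}/2, so ρ ≥ 4. Hence ρ = 4.
Therefore ρ = 4.

Order ρ = 4.


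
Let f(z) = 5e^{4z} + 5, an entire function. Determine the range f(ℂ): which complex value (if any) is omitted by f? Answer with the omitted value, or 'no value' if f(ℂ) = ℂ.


Little Picard bounds the complement of f(ℂ) to at most one point.
e^{4z} is never zero on ℂ, so 5·e^{4z} takes every value in ℂ ∖ {0}. Adding 5 shifts the range to ℂ ∖ {5}. Thus f omits exactly the value 5.

Omitted value: 5.


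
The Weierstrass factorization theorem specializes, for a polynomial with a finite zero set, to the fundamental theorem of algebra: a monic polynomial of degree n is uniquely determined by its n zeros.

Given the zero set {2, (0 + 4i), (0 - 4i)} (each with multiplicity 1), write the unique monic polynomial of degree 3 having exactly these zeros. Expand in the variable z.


The polynomial is p(z) = ∏_{α ∈ S} (z − α), where S = {2, (0 + 4i), (0 - 4i)}.
Expanding the product yields: p(z) = z^3 -2·z^2 + 16·z -32.
Note conjugate pairs combine to real quadratics: (z − (0+4i))(z − (0−4i)) = z² + 16.
The resulting polynomial has degree 3 and real coefficients as required.

p(z) = z^3 -2·z^2 + 16·z -32.


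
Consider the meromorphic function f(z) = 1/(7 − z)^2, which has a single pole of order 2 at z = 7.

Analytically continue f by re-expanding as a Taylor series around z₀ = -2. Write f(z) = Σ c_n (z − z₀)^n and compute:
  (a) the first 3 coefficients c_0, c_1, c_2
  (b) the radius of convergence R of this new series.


Let w = z − z₀, so z = z₀ + w.
Then 7 − z = 7 − (z₀ + w) = (7 − z₀) − w = 9 − w.
f(z) = 1/(9 − w)^2 = (1/(9)^2) · (1 − w/(9))^{−2}.
By the binomial series (1−u)^{−2} = Σ_{n≥0} C(n+1, 1) u^n for |u|<1, with u = w/(9):
  c_n = C(n+1, 1) / (9)^(n+2).
  c_0 = 1/(9)^2 = 1/81.
  c_1 = 2/(9)^3 = 2/729.
  c_2 = 3/(9)^4 = 1/2187.
The series is valid for |w/d| < 1, i.e. |z − z₀| < |d|.
Radius of convergence: R = |7 − z₀| = |9| = 9 (distance from z₀ to the singularity z = 7).

c_0 = 1/81, c_1 = 2/729, c_2 = 1/2187; R = 9.


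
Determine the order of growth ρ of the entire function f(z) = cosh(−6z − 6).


cosh(w) is a linear combination of e^{iw} and e^{−iw} (or e^w, e^{−w} in the hyperbolic case), so |cosh(w)| ≤ e^{|w|}. With w = −6z − 6, |w| ≤ 6|z| + 6 = 6r + 6 on |z| = r, giving M(r) ≤ e^{6r + 6}, so ρ ≤ 1. On a suitable ray (z = it for sin/cos; z = t for sinh/cosh, t real → ∞), |cosh(−6z − 6)| grows like e^{6|t|}/2, so ρ ≥ 1. Hence ρ = 1.
Therefore ρ = 1.

Order ρ = 1.


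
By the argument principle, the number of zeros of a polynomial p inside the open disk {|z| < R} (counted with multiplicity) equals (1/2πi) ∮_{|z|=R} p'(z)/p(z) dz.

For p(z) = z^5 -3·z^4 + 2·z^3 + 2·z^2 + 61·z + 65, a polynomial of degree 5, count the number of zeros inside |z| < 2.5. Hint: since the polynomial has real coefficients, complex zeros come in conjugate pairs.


The zeros of p are: -1, (3 + 2i), (3 - 2i), (-1 + 2i), (-1 - 2i).
Their magnitudes are: 1, 3.606, 3.606, 2.236, 2.236.
Zeros with |z| < R = 2.5: -1, (-1 + 2i), (-1 - 2i).
Count = 3.
By the argument principle, (1/2πi) ∮_{|z|=R} p'(z)/p(z) dz equals exactly this count.

Number of zeros inside |z| < 2.5: 3.


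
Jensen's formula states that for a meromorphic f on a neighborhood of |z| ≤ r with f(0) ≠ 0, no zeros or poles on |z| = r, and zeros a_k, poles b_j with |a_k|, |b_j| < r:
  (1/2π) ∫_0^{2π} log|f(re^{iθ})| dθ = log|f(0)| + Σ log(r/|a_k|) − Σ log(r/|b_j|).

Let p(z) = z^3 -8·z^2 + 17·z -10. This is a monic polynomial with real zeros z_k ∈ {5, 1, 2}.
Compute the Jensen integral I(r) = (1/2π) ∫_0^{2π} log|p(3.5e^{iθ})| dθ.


Zeros: 1, 2, 5; r = 3.5.
Inside |z| < r: 1, 2. Outside (|z| ≥ r): 5.
p(0) = -10, so log|p(0)| = log(10) = 2.3026.
Apply Jensen: I(r) = log|p(0)| + Σ_k log(r/|z_k|), summed over zeros inside |z| < r.
  log(r/|z_k|) for z_k = 1: log(3.5/1) = 1.2528
  log(r/|z_k|) for z_k = 2: log(3.5/2) = 0.5596
  Outside zeros (5) contribute nothing to the Jensen sum.
Sum over inside zeros: 1.8124.
I(r) = log|p(0)| + (inside sum) = 2.3026 + 1.8124 = 4.1150.
Note: since some zeros are outside |z| ≤ r, the simplified n·log(r) form does NOT apply — only the inside zeros contribute.

I(r) ≈ 4.1150.
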